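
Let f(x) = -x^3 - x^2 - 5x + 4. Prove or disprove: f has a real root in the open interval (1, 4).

No such root exists.

f(1) = -3 and f(4) = -96, both negative.
The derivative f'(x) = -3x^2 - 2x - 5 is a quadratic with discriminant (-2)² − 4·(-3)·(-5) = -56 < 0; it never vanishes, so it is always negative (sign of the leading coefficient).
So f is strictly decreasing; between 1 and 4 its values lie between f(1) = -3 and f(4) = -96, all negative. Therefore f has no root in (1, 4).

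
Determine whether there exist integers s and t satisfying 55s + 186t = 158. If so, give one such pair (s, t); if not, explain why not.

s = 128, t = -37

55 and 186 are coprime, so 55s + 186t ranges over all of ℤ.
Run the Euclidean algorithm on 186 and 55: 186 = 3·55 + 21, 55 = 2·21 + 13, 21 = 1·13 + 8, 13 = 1·8 + 5, 8 = 1·5 + 3, 5 = 1·3 + 2, 3 = 1·2 + 1, 2 = 2·1 + 0.
Working back up the chain: 1 = 3 − 1·2 = 3 − (5 − 1·3) = −5 + 2·3 = −5 + 2·(8 − 1·5) = 2·8 − 3·5 = 2·8 − 3·(13 − 1·8) = −3·13 + 5·8 = −3·13 + 5·(21 − 1·13) = 5·21 − 8·13 = 5·21 − 8·(55 − 2·21) = −8·55 + 21·21 = −8·55 + 21·(186 − 3·55) = 21·186 − 71·55. So 55·(-71) + 186·21 = 1.
Scaling by 158 gives the particular solution (s, t) = (-11218, 3318).
Shifting by a multiple of (186, −55) keeps it a solution: s = -11218 + 61·186 = 128, t = 3318 − 61·55 = -37.
Indeed 55·128 + 186·(-37) = 7040 − 6882 = 158.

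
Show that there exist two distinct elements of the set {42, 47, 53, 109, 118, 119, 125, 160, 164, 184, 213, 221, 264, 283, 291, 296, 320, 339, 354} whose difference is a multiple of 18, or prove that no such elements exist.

Yes: 47 and 119.

47 mod 18 = 11 and 119 mod 18 = 11, so 119 − 47 = 72 = 4·18.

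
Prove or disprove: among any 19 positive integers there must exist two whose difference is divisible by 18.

There are exactly 18 possible remainders on division by 18.
With 19 integers and only 18 classes, the pigeonhole principle forces two of them, say a and b, into the same class.
Their difference a − b is then a multiple of 18.

True.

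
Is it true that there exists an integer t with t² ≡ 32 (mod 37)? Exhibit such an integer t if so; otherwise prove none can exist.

Apply Euler's criterion with the prime 37: 32 is a quadratic residue iff 32^18 ≡ 1 (mod 37), and a non-residue iff it is ≡ −1.
Repeated squaring mod 37: 32^2 = 1024 ≡ 25; 32^4 ≡ 25² = 625 ≡ 33; 32^8 ≡ 33² = 1089 ≡ 16; 32^16 ≡ 16² = 256 ≡ 34.
Since 18 = 16 + 2, 32^18 ≡ 34 · 25; multiplying out mod 37: 34·25 = 850 ≡ 36. Thus 32^18 ≡ 36 ≡ −1 (mod 37).
By Euler's criterion 32 is a quadratic non-residue mod 37: no t satisfies t² ≡ 32 (mod 37).

There is no such integer.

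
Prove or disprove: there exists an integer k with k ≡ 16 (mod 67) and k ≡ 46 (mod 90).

Since 67 and 90 share no common factor, CRT says the pair of congruences has a solution (unique mod 6030).
Any solution of the first congruence is k = 16 + 67t; substituting into the second, 67t ≡ 46 − 16 ≡ 30 (mod 90).
To invert 67 modulo 90: 90 = 1·67 + 23, 67 = 2·23 + 21, 23 = 1·21 + 2, 21 = 10·2 + 1, 2 = 2·1 + 0, and unwinding, 1 = 21 − 10·2 = 21 − 10·(23 − 1·21) = −10·23 + 11·21 = −10·23 + 11·(67 − 2·23) = 11·67 − 32·23 = 11·67 − 32·(90 − 1·67) = −32·90 + 43·67. Thus 67⁻¹ ≡ 43 (mod 90).
Therefore t ≡ 43·30 = 1290 ≡ 30 (mod 90).
With t = 30: k = 16 + 67·30 = 2026.
Indeed 2026 ≡ 16 (mod 67) and 2026 ≡ 46 (mod 90).

k = 2026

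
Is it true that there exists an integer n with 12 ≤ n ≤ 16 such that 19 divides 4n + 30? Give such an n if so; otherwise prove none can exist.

At n = 12, 4·12 + 30 = 78 ≡ 2 (mod 19), and each step in n adds 4, giving residues 2, 6, 10, 14, 18 for n = 12, 13, …, 16.
None is 0, so 19 never divides 4n + 30 on this range.

No such integer n in that range exists.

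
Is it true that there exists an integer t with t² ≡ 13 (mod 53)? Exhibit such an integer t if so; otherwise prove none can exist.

t = 38

Take t = 38. Then 38² = 1444 = 27·53 + 13, so 38² ≡ 13 (mod 53).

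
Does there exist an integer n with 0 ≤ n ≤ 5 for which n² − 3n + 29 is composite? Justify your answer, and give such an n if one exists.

n = 2

At n = 2: 2² − 3·2 + 29 = 27 = 3·9, which is composite.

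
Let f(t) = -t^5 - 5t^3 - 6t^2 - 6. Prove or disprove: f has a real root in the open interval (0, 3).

No such root exists.

The endpoint values f(0) = -6 and f(3) = -438 are both negative. Claim: f(t) < 0 for every t in (0, 3).
The nonzero coefficients of f are all negative, so for t > 0 every term of f(t) is negative (the constant term -6 strictly so).
Therefore f(t) < 0 throughout (0, 3), and f has no zero there.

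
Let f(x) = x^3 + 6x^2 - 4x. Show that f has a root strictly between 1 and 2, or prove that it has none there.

f has no root in that interval.

The endpoint values f(1) = 3 and f(2) = 24 are both positive. Claim: f(x) > 0 for every x in (1, 2).
Substitute x = 1 + u, where 0 < u < 1 on the interval. Expanding, f(1 + u) = u^3 + 9u^2 + 11u + 3.
All 4 nonzero coefficients of this polynomial in u are positive; hence for u > 0 the value is a sum of positive terms (the constant 3 among them).
So f is strictly positive on (1, 2); no root exists in the interval.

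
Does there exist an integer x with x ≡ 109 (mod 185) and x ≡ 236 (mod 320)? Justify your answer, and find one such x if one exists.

gcd(185, 320) = 5. If x ≡ 109 (mod 185) and x ≡ 236 (mod 320), then x ≡ 109 (mod 5) and x ≡ 236 (mod 5).
These are incompatible: 109 − 236 = -127 is not divisible by 5.
So no integer satisfies both congruences.

There is no such integer.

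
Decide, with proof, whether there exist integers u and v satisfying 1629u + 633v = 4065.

Every value of 1629u + 633v is a multiple of gcd(1629, 633) = 3; since 3 ∣ 4065, solutions exist.
Dividing through by 3 reduces the equation to 543u + 211v = 1355.
Run the Euclidean algorithm on 543 and 211: 543 = 2·211 + 121, 211 = 1·121 + 90, 121 = 1·90 + 31, 90 = 2·31 + 28, 31 = 1·28 + 3, 28 = 9·3 + 1, 3 = 3·1 + 0.
Back-substituting, 1 = 28 − 9·3 = 28 − 9·(31 − 1·28) = −9·31 + 10·28 = −9·31 + 10·(90 − 2·31) = 10·90 − 29·31 = 10·90 − 29·(121 − 1·90) = −29·121 + 39·90 = −29·121 + 39·(211 − 1·121) = 39·211 − 68·121 = 39·211 − 68·(543 − 2·211) = −68·543 + 175·211; that is, 543·(-68) + 211·175 = 1.
Times 1355: 543·(-92140) + 211·237125 = 1355, so (-92140, 237125) solves it.
The general solution is u = -92140 + 211k, v = 237125 − 543k; taking k = 437 gives the smaller pair u = 67, v = -166.
Indeed 1629·67 + 633·(-166) = 109143 − 105078 = 4065.

u = 67, v = -166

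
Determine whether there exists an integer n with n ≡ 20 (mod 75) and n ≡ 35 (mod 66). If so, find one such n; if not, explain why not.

gcd(75, 66) = 3. A simultaneous solution exists iff 20 ≡ 35 (mod 3); here 20 mod 3 = 2 = 35 mod 3, so it does.
Put n = 20 + 75t, so we need 75t ≡ 15 (mod 66), equivalently (divide by 3) 25t ≡ 5 (mod 22).
25 ≡ 3 (mod 22), so this reads 3t ≡ 5 (mod 22). Note 3·15 = 45 ≡ 1 (mod 22) (as 45 − 1 = 2·22), so 3⁻¹ ≡ 15.
Multiplying by 15: t ≡ 15·5 = 75 ≡ 9 (mod 22).
Then n = 20 + 75·9 = 695.
Verify: 695 = 9·75 + 20 and 695 = 10·66 + 35. ✓

n = 695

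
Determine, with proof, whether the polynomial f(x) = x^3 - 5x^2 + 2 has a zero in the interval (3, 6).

Such a root exists.

f(3) = -16 and f(6) = 38, which have opposite signs.
Since f is a polynomial it is continuous on [3, 6].
By the Intermediate Value Theorem f must vanish at some point of (3, 6).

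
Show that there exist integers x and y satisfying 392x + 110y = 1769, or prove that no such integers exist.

There are no such integers.

Both 392 and 110 are divisible by gcd(392, 110) = 2, hence so is any combination 392x + 110y.
But 1769 = 2·884 + 1, so 2 ∤ 1769.
Therefore 392x + 110y = 1769 has no solution in integers.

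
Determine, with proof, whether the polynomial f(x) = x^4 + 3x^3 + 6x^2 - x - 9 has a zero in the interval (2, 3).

No.

f(2) = 53 and f(3) = 204, both positive, so a sign-change argument is unavailable; we show f keeps this sign on the whole interval.
Shift to the endpoint 2: with x = 2 + u (0 < u < 1), one computes f(2 + u) = u^4 + 11u^3 + 48u^2 + 91u + 53.
All 5 nonzero coefficients of this polynomial in u are positive; hence for u > 0 the value is a sum of positive terms (the constant 53 among them).
Therefore f(x) > 0 throughout (2, 3), and f has no zero there.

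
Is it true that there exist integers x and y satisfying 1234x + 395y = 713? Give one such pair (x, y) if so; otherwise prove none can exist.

Since gcd(1234, 395) = 1, every integer is an integer combination of 1234 and 395.
Euclidean algorithm: 1234 = 3·395 + 49, 395 = 8·49 + 3, 49 = 16·3 + 1, 3 = 3·1 + 0.
Unwinding: 1 = 49 − 16·3 = 49 − 16·(395 − 8·49) = −16·395 + 129·49 = −16·395 + 129·(1234 − 3·395) = 129·1234 − 403·395, i.e. 1234·129 + 395·(-403) = 1.
Multiplying through by 713: x = 129·713 = 91977, y = (-403)·713 = -287339 is a solution.
Shifting by a multiple of (395, −1234) keeps it a solution: x = 91977 − 232·395 = 337, y = -287339 + 232·1234 = -1051.
Check: 1234·337 + 395·(-1051) = 415858 − 415145 = 713. ✓

x = 337, y = -1051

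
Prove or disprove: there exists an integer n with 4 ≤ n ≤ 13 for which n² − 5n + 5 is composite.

At n = 10: 10² − 5·10 + 5 = 55 = 5·11, which is composite.

n = 10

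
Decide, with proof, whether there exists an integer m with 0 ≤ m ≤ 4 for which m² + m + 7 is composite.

m = 1

At m = 1: 1² + 1 + 7 = 9 = 3·3, which is composite.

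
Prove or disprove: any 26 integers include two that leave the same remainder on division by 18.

Yes.

Each integer lies in one of the 18 residue classes modulo 18.
With 26 integers and only 18 classes, the pigeonhole principle forces two of them, say a and b, into the same class.
So a and b have equal remainders mod 18, which is exactly what was to be shown.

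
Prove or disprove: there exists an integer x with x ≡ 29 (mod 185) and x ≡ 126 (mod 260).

Both moduli are multiples of 5 = gcd(185, 260), so any solution would satisfy x ≡ 29 and x ≡ 126 modulo 5 simultaneously.
These are incompatible: 29 − 126 = -97 is not divisible by 5.
Therefore no such x exists.

No such integer exists.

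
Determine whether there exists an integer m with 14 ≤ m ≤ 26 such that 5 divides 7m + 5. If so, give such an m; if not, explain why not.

m = 15

m = 15 works, since 7·15 + 5 = 110 = 22·5.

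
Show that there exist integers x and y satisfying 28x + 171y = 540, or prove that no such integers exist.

x = 117, y = -16

Since gcd(28, 171) = 1, every integer is an integer combination of 28 and 171.
Dividing repeatedly: 171 = 6·28 + 3, 28 = 9·3 + 1, 3 = 3·1 + 0.
Back-substituting, 1 = 28 − 9·3 = 28 − 9·(171 − 6·28) = −9·171 + 55·28; that is, 28·55 + 171·(-9) = 1.
Scaling by 540 gives the particular solution (x, y) = (29700, -4860).
Subtracting 173·171 from x and adding 173·28 to y gives the tidier solution (117, -16).
Indeed 28·117 + 171·(-16) = 3276 − 2736 = 540.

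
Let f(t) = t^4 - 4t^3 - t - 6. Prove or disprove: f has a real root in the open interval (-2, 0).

Such a root exists.

f(-2) = 44 and f(0) = -6, which have opposite signs.
f is continuous everywhere (it is a polynomial), in particular on [-2, 0].
By the Intermediate Value Theorem f must vanish at some point of (-2, 0).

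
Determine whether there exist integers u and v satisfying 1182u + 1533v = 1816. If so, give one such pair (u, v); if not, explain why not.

There are no such integers.

Both 1182 and 1533 are divisible by gcd(1182, 1533) = 3, hence so is any combination 1182u + 1533v.
But 1816 = 3·605 + 1, so 3 ∤ 1816.
Hence no integers u, v satisfy the equation.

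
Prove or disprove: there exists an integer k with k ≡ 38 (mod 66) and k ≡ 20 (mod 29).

k = 368

Since 66 and 29 share no common factor, CRT says the pair of congruences has a solution (unique mod 1914).
Write k = 38 + 66t and require 38 + 66t ≡ 20 (mod 29), i.e. 66t ≡ 11 (mod 29).
66 ≡ 8 (mod 29), so this reads 8t ≡ 11 (mod 29). Since 8·11 = 88 = 3·29 + 1, the inverse of 8 mod 29 is 11.
Therefore t ≡ 11·11 = 121 ≡ 5 (mod 29).
Taking t = 5 gives k = 38 + 66·5 = 368.
Verify: 368 = 5·66 + 38 and 368 = 12·29 + 20. ✓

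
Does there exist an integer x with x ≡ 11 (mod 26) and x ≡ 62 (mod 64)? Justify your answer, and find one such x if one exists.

Both moduli are multiples of 2 = gcd(26, 64), so any solution would satisfy x ≡ 11 and x ≡ 62 modulo 2 simultaneously.
But 11 mod 2 = 1 while 62 mod 2 = 0, a contradiction.
Therefore no such x exists.

No such integer exists.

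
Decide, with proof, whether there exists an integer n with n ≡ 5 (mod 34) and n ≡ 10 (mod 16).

Reduce both congruences modulo 2, which divides 34 and 16: they say n ≡ 5 (mod 2) and n ≡ 10 (mod 2).
However 5 ≡ 1 and 10 ≡ 0 (mod 2), and 1 ≠ 0.
So no integer satisfies both congruences.

No, no such integer exists.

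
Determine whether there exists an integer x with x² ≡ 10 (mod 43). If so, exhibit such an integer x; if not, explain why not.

x = 28

Take x = 28. Then 28² = 784 = 18·43 + 10, so 28² ≡ 10 (mod 43).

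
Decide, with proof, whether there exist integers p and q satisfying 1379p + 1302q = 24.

Both 1379 and 1302 are divisible by gcd(1379, 1302) = 7, hence so is any combination 1379p + 1302q.
But 24 = 7·3 + 3, so 7 ∤ 24.
Hence no integers p, q satisfy the equation.

No such integers exist.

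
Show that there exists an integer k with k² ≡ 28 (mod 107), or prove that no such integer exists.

There is no such integer.

Apply Euler's criterion with the prime 107: 28 is a quadratic residue iff 28^53 ≡ 1 (mod 107), and a non-residue iff it is ≡ −1.
Squaring successively (mod 107): 28^2 = 784 ≡ 35; 28^4 ≡ 35² = 1225 ≡ 48; 28^8 ≡ 48² = 2304 ≡ 57; 28^16 ≡ 57² = 3249 ≡ 39; 28^32 ≡ 39² = 1521 ≡ 23.
Since 53 = 32 + 16 + 4 + 1, 28^53 ≡ 23 · 39 · 48 · 28; multiplying out mod 107: 23·39 = 897 ≡ 41, then 41·48 = 1968 ≡ 42, then 42·28 = 1176 ≡ 106. Thus 28^53 ≡ 106 ≡ −1 (mod 107).
By Euler's criterion 28 is a quadratic non-residue mod 107: no k satisfies k² ≡ 28 (mod 107).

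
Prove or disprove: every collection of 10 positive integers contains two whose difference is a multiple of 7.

Each integer lies in one of the 7 residue classes modulo 7.
Since 10 > 7, two of the 10 integers must share a residue class by the pigeonhole principle; call them a and b.
Equal remainders mean a − b ≡ 0 (mod 7), so 7 divides their difference.

True.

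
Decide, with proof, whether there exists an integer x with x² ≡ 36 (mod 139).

x = 133

x = 133 works: 133² = 17689, and 17689 − 36 = 17653 = 127·139.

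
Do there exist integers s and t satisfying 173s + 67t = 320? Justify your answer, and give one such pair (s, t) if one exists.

Since gcd(173, 67) = 1, every integer is an integer combination of 173 and 67.
Euclidean algorithm: 173 = 2·67 + 39, 67 = 1·39 + 28, 39 = 1·28 + 11, 28 = 2·11 + 6, 11 = 1·6 + 5, 6 = 1·5 + 1, 5 = 5·1 + 0.
Working back up the chain: 1 = 6 − 1·5 = 6 − (11 − 1·6) = −11 + 2·6 = −11 + 2·(28 − 2·11) = 2·28 − 5·11 = 2·28 − 5·(39 − 1·28) = −5·39 + 7·28 = −5·39 + 7·(67 − 1·39) = 7·67 − 12·39 = 7·67 − 12·(173 − 2·67) = −12·173 + 31·67. So 173·(-12) + 67·31 = 1.
Times 320: 173·(-3840) + 67·9920 = 320, so (-3840, 9920) solves it.
Adding 58·67 to s and subtracting 58·173 from t gives the tidier solution (46, -114).
Check: 173·46 + 67·(-114) = 7958 − 7638 = 320. ✓

s = 46, t = -114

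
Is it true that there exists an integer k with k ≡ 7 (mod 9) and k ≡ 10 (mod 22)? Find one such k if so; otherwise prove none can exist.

Since 9 and 22 share no common factor, CRT says the pair of congruences has a solution (unique mod 198).
Write k = 7 + 9t and require 7 + 9t ≡ 10 (mod 22), i.e. 9t ≡ 3 (mod 22).
Note 9·5 = 45 ≡ 1 (mod 22) (as 45 − 1 = 2·22), so 9⁻¹ ≡ 5.
Multiplying by 5: t ≡ 5·3 = 15 (mod 22).
With t = 15: k = 7 + 9·15 = 142.
Check: 142 mod 9 = 7, 142 mod 22 = 10. ✓

k = 142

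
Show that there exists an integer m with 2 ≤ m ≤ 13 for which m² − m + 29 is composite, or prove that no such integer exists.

At m = 5: 5² − 5 + 29 = 49 = 7·7, which is composite.

m = 5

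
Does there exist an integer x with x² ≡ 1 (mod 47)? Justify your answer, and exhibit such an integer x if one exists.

Take x = 1. Then 1² = 1, and since 0 ≤ 1 < 47 this is already reduced: 1² ≡ 1 (mod 47).

x = 1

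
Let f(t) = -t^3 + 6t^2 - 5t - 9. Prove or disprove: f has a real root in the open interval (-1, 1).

f(-1) = 3 and f(1) = -9, which have opposite signs.
As a polynomial, f is continuous on every closed interval.
By the Intermediate Value Theorem f must vanish at some point of (-1, 1).

Yes, f has a root in the interval.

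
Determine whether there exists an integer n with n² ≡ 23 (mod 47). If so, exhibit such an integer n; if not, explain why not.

47 is prime, so by Euler's criterion 23 is a square mod 47 iff 23^((47−1)/2) = 23^23 ≡ 1 (mod 47).
Squaring successively (mod 47): 23^2 = 529 ≡ 12; 23^4 ≡ 12² = 144 ≡ 3; 23^8 ≡ 3² = 9 ≡ 9; 23^16 ≡ 9² = 81 ≡ 34.
Since 23 = 16 + 4 + 2 + 1, 23^23 ≡ 34 · 3 · 12 · 23; multiplying out mod 47: 34·3 = 102 ≡ 8, then 8·12 = 96 ≡ 2, then 2·23 = 46 ≡ 46. Thus 23^23 ≡ 46 ≡ −1 (mod 47).
By Euler's criterion 23 is a quadratic non-residue mod 47: no n satisfies n² ≡ 23 (mod 47).

No such integer exists.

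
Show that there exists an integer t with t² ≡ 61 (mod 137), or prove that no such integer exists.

Take t = 46. Then 46² = 2116 = 15·137 + 61, so 46² ≡ 61 (mod 137).

t = 46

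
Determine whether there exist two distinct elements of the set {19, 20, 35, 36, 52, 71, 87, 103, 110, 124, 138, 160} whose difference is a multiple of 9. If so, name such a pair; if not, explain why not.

The pair (20, 110) works.

20 mod 9 = 2 and 110 mod 9 = 2, so 110 − 20 = 90 = 10·9.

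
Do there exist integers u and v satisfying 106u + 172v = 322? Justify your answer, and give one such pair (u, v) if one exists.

Every value of 106u + 172v is a multiple of gcd(106, 172) = 2; since 2 ∣ 322, solutions exist.
Dividing through by 2 reduces the equation to 53u + 86v = 161.
Dividing repeatedly: 86 = 1·53 + 33, 53 = 1·33 + 20, 33 = 1·20 + 13, 20 = 1·13 + 7, 13 = 1·7 + 6, 7 = 1·6 + 1, 6 = 6·1 + 0.
Working back up the chain: 1 = 7 − 1·6 = 7 − (13 − 1·7) = −13 + 2·7 = −13 + 2·(20 − 1·13) = 2·20 − 3·13 = 2·20 − 3·(33 − 1·20) = −3·33 + 5·20 = −3·33 + 5·(53 − 1·33) = 5·53 − 8·33 = 5·53 − 8·(86 − 1·53) = −8·86 + 13·53. So 53·13 + 86·(-8) = 1.
Scaling by 161 gives the particular solution (u, v) = (2093, -1288).
The general solution is u = 2093 + 86k, v = -1288 − 53k; taking k = -24 gives the smaller pair u = 29, v = -16.
Indeed 106·29 + 172·(-16) = 3074 − 2752 = 322.

u = 29, v = -16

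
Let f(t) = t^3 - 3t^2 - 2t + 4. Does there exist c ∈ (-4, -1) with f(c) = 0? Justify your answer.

Such a root exists.

f(-4) = -100 and f(-1) = 2, which have opposite signs.
As a polynomial, f is continuous on every closed interval.
By the Intermediate Value Theorem f must vanish at some point of (-4, -1).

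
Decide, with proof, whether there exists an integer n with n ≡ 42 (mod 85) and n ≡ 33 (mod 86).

Since 85 and 86 share no common factor, CRT says the pair of congruences has a solution (unique mod 7310).
Write n = 42 + 85t and require 42 + 85t ≡ 33 (mod 86), i.e. 85t ≡ 77 (mod 86).
Invert 85 mod 86 by the Euclidean algorithm: 86 = 1·85 + 1, 85 = 85·1 + 0; back-substituting, 1 = 86 − 1·85. Hence 85·(-1) ≡ 1, so 85⁻¹ ≡ -1 ≡ 85 (mod 86).
Therefore t ≡ 85·77 = 6545 ≡ 9 (mod 86).
Taking t = 9 gives n = 42 + 85·9 = 807.
Verify: 807 = 9·85 + 42 and 807 = 9·86 + 33. ✓

n = 807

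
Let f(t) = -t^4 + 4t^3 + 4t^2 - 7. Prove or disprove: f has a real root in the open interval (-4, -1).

f has no root in that interval.

The endpoint values f(-4) = -455 and f(-1) = -8 are both negative. Claim: f(t) < 0 for every t in (-4, -1).
Shift to the endpoint -1: with t = -1 − u (0 < u < 3), one computes f(-1 − u) = -u^4 - 8u^3 - 14u^2 - 8u - 8.
All 5 nonzero coefficients of this polynomial in u are negative; hence for u > 0 the value is a sum of negative terms (the constant -8 among them).
Therefore f(t) < 0 throughout (-4, -1), and f has no zero there.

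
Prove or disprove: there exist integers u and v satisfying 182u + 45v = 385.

182 and 45 are coprime, so 182u + 45v ranges over all of ℤ.
Run the Euclidean algorithm on 182 and 45: 182 = 4·45 + 2, 45 = 22·2 + 1, 2 = 2·1 + 0.
Back-substituting, 1 = 45 − 22·2 = 45 − 22·(182 − 4·45) = −22·182 + 89·45; that is, 182·(-22) + 45·89 = 1.
Multiplying through by 385: u = (-22)·385 = -8470, v = 89·385 = 34265 is a solution.
Shifting by a multiple of (45, −182) keeps it a solution: u = -8470 + 189·45 = 35, v = 34265 − 189·182 = -133.
Check: 182·35 + 45·(-133) = 6370 − 5985 = 385. ✓

u = 35, v = -133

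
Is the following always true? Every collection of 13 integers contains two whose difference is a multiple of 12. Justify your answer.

Partition the integers by their residue mod 12; there are 12 classes.
Placing 13 integers into 12 classes, some class receives at least two — say a and b.
Then a ≡ b (mod 12), i.e. 12 ∣ (a − b).

True.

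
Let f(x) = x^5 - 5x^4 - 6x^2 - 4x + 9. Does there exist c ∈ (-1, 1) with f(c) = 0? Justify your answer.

f(-1) = 1 and f(1) = -5, which have opposite signs.
Since f is a polynomial it is continuous on [-1, 1].
By the Intermediate Value Theorem, f takes the value 0 somewhere in the open interval.

Yes, f has a root in the interval.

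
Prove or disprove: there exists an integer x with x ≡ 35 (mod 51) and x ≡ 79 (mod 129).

Both moduli are multiples of 3 = gcd(51, 129), so any solution would satisfy x ≡ 35 and x ≡ 79 modulo 3 simultaneously.
These are incompatible: 35 − 79 = -44 is not divisible by 3.
So no integer satisfies both congruences.

There is no such integer.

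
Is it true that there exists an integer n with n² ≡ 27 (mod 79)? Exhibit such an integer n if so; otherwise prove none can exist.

Apply Euler's criterion with the prime 79: 27 is a quadratic residue iff 27^39 ≡ 1 (mod 79), and a non-residue iff it is ≡ −1.
Repeated squaring mod 79: 27^2 = 729 ≡ 18; 27^4 ≡ 18² = 324 ≡ 8; 27^8 ≡ 8² = 64 ≡ 64; 27^16 ≡ 64² = 4096 ≡ 67; 27^32 ≡ 67² = 4489 ≡ 65.
Since 39 = 32 + 4 + 2 + 1, 27^39 ≡ 65 · 8 · 18 · 27; multiplying out mod 79: 65·8 = 520 ≡ 46, then 46·18 = 828 ≡ 38, then 38·27 = 1026 ≡ 78. Thus 27^39 ≡ 78 ≡ −1 (mod 79).
The value −1 means 27 is a non-residue modulo 79, so n² ≡ 27 (mod 79) is impossible.

No, no such integer exists.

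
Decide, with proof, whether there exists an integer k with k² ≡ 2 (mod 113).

k = 62

Take k = 62. Then 62² = 3844 = 34·113 + 2, so 62² ≡ 2 (mod 113).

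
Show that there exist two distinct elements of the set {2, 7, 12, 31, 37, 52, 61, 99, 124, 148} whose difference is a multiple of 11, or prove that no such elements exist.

Reduce each element modulo 11: 2↦2, 7↦7, 12↦1, 31↦9, 37↦4, 52↦8, 61↦6, 99↦0, 124↦3, 148↦5.
These 10 residues are pairwise different, hence no difference of two elements is divisible by 11.

There is no such pair.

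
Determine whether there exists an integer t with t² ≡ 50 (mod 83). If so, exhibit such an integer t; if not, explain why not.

No, no such integer exists.

Apply Euler's criterion with the prime 83: 50 is a quadratic residue iff 50^41 ≡ 1 (mod 83), and a non-residue iff it is ≡ −1.
Squaring successively (mod 83): 50^2 = 2500 ≡ 10; 50^4 ≡ 10² = 100 ≡ 17; 50^8 ≡ 17² = 289 ≡ 40; 50^16 ≡ 40² = 1600 ≡ 23; 50^32 ≡ 23² = 529 ≡ 31.
Since 41 = 32 + 8 + 1, 50^41 ≡ 31 · 40 · 50; multiplying out mod 83: 31·40 = 1240 ≡ 78, then 78·50 = 3900 ≡ 82. Thus 50^41 ≡ 82 ≡ −1 (mod 83).
By Euler's criterion 50 is a quadratic non-residue mod 83: no t satisfies t² ≡ 50 (mod 83).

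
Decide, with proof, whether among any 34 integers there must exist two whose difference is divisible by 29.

Each integer lies in one of the 29 residue classes modulo 29.
With 34 integers and only 29 classes, the pigeonhole principle forces two of them, say a and b, into the same class.
Then a ≡ b (mod 29), i.e. 29 ∣ (a − b).

True.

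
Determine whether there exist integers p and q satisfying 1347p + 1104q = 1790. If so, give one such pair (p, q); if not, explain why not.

gcd(1347, 1104) = 3, so every integer of the form 1347p + 1104q is a multiple of 3.
However 1790 leaves remainder 2 on division by 3.
So the equation is unsolvable over ℤ.

There are no such integers.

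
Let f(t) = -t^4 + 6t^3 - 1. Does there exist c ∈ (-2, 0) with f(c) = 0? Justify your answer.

The endpoint values f(-2) = -65 and f(0) = -1 are both negative. Claim: f(t) < 0 for every t in (-2, 0).
Shift to the endpoint 0: with t = −u (0 < u < 2), one computes f(−u) = -u^4 - 6u^3 - 1.
All 3 nonzero coefficients of this polynomial in u are negative; hence for u > 0 the value is a sum of negative terms (the constant -1 among them).
Therefore f(t) < 0 throughout (-2, 0), and f has no zero there.

No such root exists.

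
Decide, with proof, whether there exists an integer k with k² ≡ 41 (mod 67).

67 is prime, so by Euler's criterion 41 is a square mod 67 iff 41^((67−1)/2) = 41^33 ≡ 1 (mod 67).
Repeated squaring mod 67: 41^2 = 1681 ≡ 6; 41^4 ≡ 6² = 36 ≡ 36; 41^8 ≡ 36² = 1296 ≡ 23; 41^16 ≡ 23² = 529 ≡ 60; 41^32 ≡ 60² = 3600 ≡ 49.
Since 33 = 32 + 1, 41^33 ≡ 49 · 41; multiplying out mod 67: 49·41 = 2009 ≡ 66. Thus 41^33 ≡ 66 ≡ −1 (mod 67).
The value −1 means 41 is a non-residue modulo 67, so k² ≡ 41 (mod 67) is impossible.

No, no such integer exists.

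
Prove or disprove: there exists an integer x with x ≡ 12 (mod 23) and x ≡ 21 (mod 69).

gcd(23, 69) = 23. If x ≡ 12 (mod 23) and x ≡ 21 (mod 69), then x ≡ 12 (mod 23) and x ≡ 21 (mod 23).
However 12 ≡ 12 and 21 ≡ 21 (mod 23), and 12 ≠ 21.
Therefore no such x exists.

There is no such integer.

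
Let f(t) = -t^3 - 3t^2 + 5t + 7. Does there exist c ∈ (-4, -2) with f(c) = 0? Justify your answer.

Yes, f has a root in the interval.

f(-4) = 3 and f(-2) = -7, which have opposite signs.
f is continuous everywhere (it is a polynomial), in particular on [-4, -2].
The Intermediate Value Theorem then guarantees some c ∈ (-4, -2) with f(c) = 0.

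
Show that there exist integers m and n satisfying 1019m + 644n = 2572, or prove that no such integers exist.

m = 328, n = -515

1019 and 644 are coprime, so 1019m + 644n ranges over all of ℤ.
Run the Euclidean algorithm on 1019 and 644: 1019 = 1·644 + 375, 644 = 1·375 + 269, 375 = 1·269 + 106, 269 = 2·106 + 57, 106 = 1·57 + 49, 57 = 1·49 + 8, 49 = 6·8 + 1, 8 = 8·1 + 0.
Back-substituting, 1 = 49 − 6·8 = 49 − 6·(57 − 1·49) = −6·57 + 7·49 = −6·57 + 7·(106 − 1·57) = 7·106 − 13·57 = 7·106 − 13·(269 − 2·106) = −13·269 + 33·106 = −13·269 + 33·(375 − 1·269) = 33·375 − 46·269 = 33·375 − 46·(644 − 1·375) = −46·644 + 79·375 = −46·644 + 79·(1019 − 1·644) = 79·1019 − 125·644; that is, 1019·79 + 644·(-125) = 1.
Scaling by 2572 gives the particular solution (m, n) = (203188, -321500).
Subtracting 315·644 from m and adding 315·1019 to n gives the tidier solution (328, -515).
Indeed 1019·328 + 644·(-515) = 334232 − 331660 = 2572.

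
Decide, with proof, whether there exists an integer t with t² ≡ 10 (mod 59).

No such integer exists.

59 is prime, so by Euler's criterion 10 is a square mod 59 iff 10^((59−1)/2) = 10^29 ≡ 1 (mod 59).
Squaring successively (mod 59): 10^2 = 100 ≡ 41; 10^4 ≡ 41² = 1681 ≡ 29; 10^8 ≡ 29² = 841 ≡ 15; 10^16 ≡ 15² = 225 ≡ 48.
Since 29 = 16 + 8 + 4 + 1, 10^29 ≡ 48 · 15 · 29 · 10; multiplying out mod 59: 48·15 = 720 ≡ 12, then 12·29 = 348 ≡ 53, then 53·10 = 530 ≡ 58. Thus 10^29 ≡ 58 ≡ −1 (mod 59).
The value −1 means 10 is a non-residue modulo 59, so t² ≡ 10 (mod 59) is impossible.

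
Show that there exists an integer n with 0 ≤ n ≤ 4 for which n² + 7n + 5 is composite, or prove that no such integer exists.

n = 3

At n = 3: 3² + 7·3 + 5 = 35 = 5·7, which is composite.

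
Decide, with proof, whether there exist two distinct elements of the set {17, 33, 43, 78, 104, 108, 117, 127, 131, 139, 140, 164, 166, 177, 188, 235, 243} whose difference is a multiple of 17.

Residues mod 17: 17↦0, 33↦16, 43↦9, 78↦10, 104↦2, 108↦6, 117↦15, 127↦8, 131↦12, 139↦3, 140↦4, 164↦11, 166↦13, 177↦7, 188↦1, 235↦14, 243↦5.
No residue repeats among the 17 elements, so no pair has difference ≡ 0 (mod 17).

No, no such pair exists.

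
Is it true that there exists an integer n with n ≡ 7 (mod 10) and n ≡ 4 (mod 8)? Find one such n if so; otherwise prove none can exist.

gcd(10, 8) = 2. If n ≡ 7 (mod 10) and n ≡ 4 (mod 8), then n ≡ 7 (mod 2) and n ≡ 4 (mod 2).
But 7 mod 2 = 1 while 4 mod 2 = 0, a contradiction.
So no integer satisfies both congruences.

No such integer exists.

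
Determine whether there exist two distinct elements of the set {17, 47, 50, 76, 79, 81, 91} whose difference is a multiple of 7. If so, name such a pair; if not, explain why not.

Two integers differ by a multiple of 7 exactly when they have the same residue mod 7. The residues are 17↦3, 47↦5, 50↦1, 76↦6, 79↦2, 81↦4, 91↦0.
No residue repeats among the 7 elements, so no pair has difference ≡ 0 (mod 7).

There is no such pair.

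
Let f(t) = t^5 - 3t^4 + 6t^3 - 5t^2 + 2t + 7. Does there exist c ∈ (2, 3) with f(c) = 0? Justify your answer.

f has no root in that interval.

f(2) = 23 and f(3) = 130, both positive, so a sign-change argument is unavailable; we show f keeps this sign on the whole interval.
Shift to the endpoint 2: with t = 2 + u (0 < u < 1), one computes f(2 + u) = u^5 + 7u^4 + 22u^3 + 39u^2 + 38u + 23.
The nonzero coefficients here are all positive, so for u > 0 every term is positive (or zero), and the constant term 23 is strictly positive.
Therefore f(t) > 0 throughout (2, 3), and f has no zero there.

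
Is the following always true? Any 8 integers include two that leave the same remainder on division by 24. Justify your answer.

No, the set {73, 74, 75, 76, 77, 78, 79, 80} is a counterexample.

Try 8 consecutive integers, 73, 74, …, 80. Their remainders mod 24 are 1, 2, 3, 4, 5, 6, 7, 8 — pairwise different, as any 8 ≤ 24 consecutive integers have distinct residues.
Hence this collection has no pair with equal remainders mod 24, disproving the claim.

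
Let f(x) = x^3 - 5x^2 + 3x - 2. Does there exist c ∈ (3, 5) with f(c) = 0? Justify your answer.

f(3) = -11 and f(5) = 13, which have opposite signs.
As a polynomial, f is continuous on every closed interval.
The Intermediate Value Theorem then guarantees some c ∈ (3, 5) with f(c) = 0.

Yes, such a c exists.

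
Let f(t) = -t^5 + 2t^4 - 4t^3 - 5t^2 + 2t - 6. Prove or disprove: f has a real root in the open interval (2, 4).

No.

f(2) = -54 and f(4) = -846, both negative, so a sign-change argument is unavailable; we show f keeps this sign on the whole interval.
Substitute t = 2 + u, where 0 < u < 2 on the interval. Expanding, f(2 + u) = -u^5 - 8u^4 - 28u^3 - 61u^2 - 82u - 54.
All 6 nonzero coefficients of this polynomial in u are negative; hence for u > 0 the value is a sum of negative terms (the constant -54 among them).
Therefore f(t) < 0 throughout (2, 4), and f has no zero there.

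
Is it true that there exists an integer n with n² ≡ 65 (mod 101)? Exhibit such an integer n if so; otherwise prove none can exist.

n = 60

Take n = 60. Then 60² = 3600 = 35·101 + 65, so 60² ≡ 65 (mod 101).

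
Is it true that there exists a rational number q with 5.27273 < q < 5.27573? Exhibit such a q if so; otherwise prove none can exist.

q = 211/40

Scale by 40: the interval becomes (210.90920, 211.02920), which contains the integer 211.
So q = 211/40 works: it is a ratio of integers, and dividing 40·5.27273 < 211 < 40·5.27573 through by 40 gives 5.27273 < 211/40 < 5.27573.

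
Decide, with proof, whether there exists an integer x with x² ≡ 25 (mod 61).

x = 56

Take x = 56. Then 56² = 3136 = 51·61 + 25, so 56² ≡ 25 (mod 61).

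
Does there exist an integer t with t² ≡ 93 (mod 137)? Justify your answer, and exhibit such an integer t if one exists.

t = 40

t = 40 works: 40² = 1600, and 1600 − 93 = 1507 = 11·137.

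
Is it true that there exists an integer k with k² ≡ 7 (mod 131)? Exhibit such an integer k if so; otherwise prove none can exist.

k = 20

k = 20 works: 20² = 400, and 400 − 7 = 393 = 3·131.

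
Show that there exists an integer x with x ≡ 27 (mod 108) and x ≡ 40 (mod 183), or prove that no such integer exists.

gcd(108, 183) = 3. If x ≡ 27 (mod 108) and x ≡ 40 (mod 183), then x ≡ 27 (mod 3) and x ≡ 40 (mod 3).
But 27 mod 3 = 0 while 40 mod 3 = 1, a contradiction.
So no integer satisfies both congruences.

No, no such integer exists.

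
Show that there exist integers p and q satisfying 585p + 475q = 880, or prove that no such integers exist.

p = 8, q = -8

Every value of 585p + 475q is a multiple of gcd(585, 475) = 5; since 5 ∣ 880, solutions exist.
Dividing through by 5 reduces the equation to 117p + 95q = 176.
Dividing repeatedly: 117 = 1·95 + 22, 95 = 4·22 + 7, 22 = 3·7 + 1, 7 = 7·1 + 0.
Unwinding: 1 = 22 − 3·7 = 22 − 3·(95 − 4·22) = −3·95 + 13·22 = −3·95 + 13·(117 − 1·95) = 13·117 − 16·95, i.e. 117·13 + 95·(-16) = 1.
Scaling by 176 gives the particular solution (p, q) = (2288, -2816).
Shifting by a multiple of (95, −117) keeps it a solution: p = 2288 − 24·95 = 8, q = -2816 + 24·117 = -8.
Indeed 585·8 + 475·(-8) = 4680 − 3800 = 880.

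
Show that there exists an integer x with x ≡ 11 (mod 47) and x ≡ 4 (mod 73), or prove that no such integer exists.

Since 47 and 73 share no common factor, CRT says the pair of congruences has a solution (unique mod 3431).
Any solution of the first congruence is x = 11 + 47t; substituting into the second, 47t ≡ 4 − 11 ≡ 66 (mod 73).
Since 47·14 = 658 = 9·73 + 1, the inverse of 47 mod 73 is 14.
Multiplying by 14: t ≡ 14·66 = 924 ≡ 48 (mod 73).
Taking t = 48 gives x = 11 + 47·48 = 2267.
Verify: 2267 = 48·47 + 11 and 2267 = 31·73 + 4. ✓

x = 2267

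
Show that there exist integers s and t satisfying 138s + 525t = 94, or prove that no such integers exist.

No, no such integers exist.

Any value of 138s + 525t is a multiple of gcd(138, 525) = 3.
But 94 = 3·31 + 1, so 3 ∤ 94.
Therefore 138s + 525t = 94 has no solution in integers.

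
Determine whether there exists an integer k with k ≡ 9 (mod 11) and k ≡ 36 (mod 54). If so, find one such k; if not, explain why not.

The moduli 11 and 54 are coprime, so by the Chinese Remainder Theorem a unique solution modulo 594 exists.
Write k = 9 + 11t and require 9 + 11t ≡ 36 (mod 54), i.e. 11t ≡ 27 (mod 54).
Since 11·5 = 55 = 1·54 + 1, the inverse of 11 mod 54 is 5.
Therefore t ≡ 5·27 = 135 ≡ 27 (mod 54).
Taking t = 27 gives k = 9 + 11·27 = 306.
Check: 306 mod 11 = 9, 306 mod 54 = 36. ✓

k = 306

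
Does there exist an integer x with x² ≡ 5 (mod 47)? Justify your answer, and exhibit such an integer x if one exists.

Apply Euler's criterion with the prime 47: 5 is a quadratic residue iff 5^23 ≡ 1 (mod 47), and a non-residue iff it is ≡ −1.
Repeated squaring mod 47: 5^2 = 25 ≡ 25; 5^4 ≡ 25² = 625 ≡ 14; 5^8 ≡ 14² = 196 ≡ 8; 5^16 ≡ 8² = 64 ≡ 17.
Since 23 = 16 + 4 + 2 + 1, 5^23 ≡ 17 · 14 · 25 · 5; multiplying out mod 47: 17·14 = 238 ≡ 3, then 3·25 = 75 ≡ 28, then 28·5 = 140 ≡ 46. Thus 5^23 ≡ 46 ≡ −1 (mod 47).
By Euler's criterion 5 is a quadratic non-residue mod 47: no x satisfies x² ≡ 5 (mod 47).

There is no such integer.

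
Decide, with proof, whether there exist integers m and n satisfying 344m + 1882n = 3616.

Every value of 344m + 1882n is a multiple of gcd(344, 1882) = 2; since 2 ∣ 3616, solutions exist.
Dividing through by 2 reduces the equation to 172m + 941n = 1808.
Dividing repeatedly: 941 = 5·172 + 81, 172 = 2·81 + 10, 81 = 8·10 + 1, 10 = 10·1 + 0.
Back-substituting, 1 = 81 − 8·10 = 81 − 8·(172 − 2·81) = −8·172 + 17·81 = −8·172 + 17·(941 − 5·172) = 17·941 − 93·172; that is, 172·(-93) + 941·17 = 1.
Scaling by 1808 gives the particular solution (m, n) = (-168144, 30736).
Shifting by a multiple of (941, −172) keeps it a solution: m = -168144 + 179·941 = 295, n = 30736 − 179·172 = -52.
Check: 344·295 + 1882·(-52) = 101480 − 97864 = 3616. ✓

m = 295, n = -52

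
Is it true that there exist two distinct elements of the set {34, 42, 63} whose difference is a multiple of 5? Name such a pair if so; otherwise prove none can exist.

There is no such pair.

Two integers differ by a multiple of 5 exactly when they have the same residue mod 5. The residues are 34↦4, 42↦2, 63↦3.
All 3 residues are distinct, so no two elements differ by a multiple of 5.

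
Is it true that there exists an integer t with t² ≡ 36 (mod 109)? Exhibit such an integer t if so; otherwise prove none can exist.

Take t = 6. Then 6² = 36, and since 0 ≤ 36 < 109 this is already reduced: 6² ≡ 36 (mod 109).

t = 6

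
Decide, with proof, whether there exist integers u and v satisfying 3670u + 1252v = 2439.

No, no such integers exist.

Any value of 3670u + 1252v is a multiple of gcd(3670, 1252) = 2.
But 2439 is not a multiple of 2 (it leaves remainder 1).
Hence no integers u, v satisfy the equation.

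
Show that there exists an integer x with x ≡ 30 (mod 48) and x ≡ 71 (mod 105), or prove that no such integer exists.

Reduce both congruences modulo 3, which divides 48 and 105: they say x ≡ 30 (mod 3) and x ≡ 71 (mod 3).
But 30 mod 3 = 0 while 71 mod 3 = 2, a contradiction.
Therefore no such x exists.

There is no such integer.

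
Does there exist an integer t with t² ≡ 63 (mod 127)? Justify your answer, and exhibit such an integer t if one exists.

No such integer exists.

Apply Euler's criterion with the prime 127: 63 is a quadratic residue iff 63^63 ≡ 1 (mod 127), and a non-residue iff it is ≡ −1.
Squaring successively (mod 127): 63^2 = 3969 ≡ 32; 63^4 ≡ 32² = 1024 ≡ 8; 63^8 ≡ 8² = 64 ≡ 64; 63^16 ≡ 64² = 4096 ≡ 32; 63^32 ≡ 32² = 1024 ≡ 8.
Since 63 = 32 + 16 + 8 + 4 + 2 + 1, 63^63 ≡ 8 · 32 · 64 · 8 · 32 · 63; multiplying out mod 127: 8·32 = 256 ≡ 2, then 2·64 = 128 ≡ 1, then 1·8 = 8 ≡ 8, then 8·32 = 256 ≡ 2, then 2·63 = 126 ≡ 126. Thus 63^63 ≡ 126 ≡ −1 (mod 127).
By Euler's criterion 63 is a quadratic non-residue mod 127: no t satisfies t² ≡ 63 (mod 127).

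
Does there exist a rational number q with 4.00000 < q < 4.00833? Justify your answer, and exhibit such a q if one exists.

q = 485/121

Scale by 121: the interval becomes (484.00000, 485.00793), which contains the integer 485.
Hence 485/121 is a rational number with 4.00000 < 485/121 < 4.00833.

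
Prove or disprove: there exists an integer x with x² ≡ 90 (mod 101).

Apply Euler's criterion with the prime 101: 90 is a quadratic residue iff 90^50 ≡ 1 (mod 101), and a non-residue iff it is ≡ −1.
Squaring successively (mod 101): 90^2 = 8100 ≡ 20; 90^4 ≡ 20² = 400 ≡ 97; 90^8 ≡ 97² = 9409 ≡ 16; 90^16 ≡ 16² = 256 ≡ 54; 90^32 ≡ 54² = 2916 ≡ 88.
Since 50 = 32 + 16 + 2, 90^50 ≡ 88 · 54 · 20; multiplying out mod 101: 88·54 = 4752 ≡ 5, then 5·20 = 100 ≡ 100. Thus 90^50 ≡ 100 ≡ −1 (mod 101).
By Euler's criterion 90 is a quadratic non-residue mod 101: no x satisfies x² ≡ 90 (mod 101).

There is no such integer.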